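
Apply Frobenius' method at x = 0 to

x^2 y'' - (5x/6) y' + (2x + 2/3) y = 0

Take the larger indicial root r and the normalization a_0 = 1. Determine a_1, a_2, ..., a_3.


Write in Frobenius form y'' + (p(x)/x) y' + (q(x)/x^2) y = 0:
  p(x) = -5/6,  q(x) = 2x + 2/3.
Indicial equation: r(r-1) + (-5/6) r + (2/3) = 0 -> roots r_1 = 4/3, r_2 = 1/2.
Take r = r_1 = 4/3. Let y(x) = x^r sum_{n>=0} a_n x^n with a_0 = 1.
Substitute y = x^r sum a_n x^n and match x^{r+n}. The recurrence is
  D(n) a_n + 2 a_{n-1} = 0,  where D(n) = (r+n)(r+n-1) + (-5/6)(r+n) + (2/3).
  a_n = -2 / D(n) * a_{n-1}.
Since the indicial polynomial factors as (r - r_1)(r - r_2), D(n) = (r_1 + n - r_1)(r_1 + n - r_2) = n(n + 5/6).
Evaluating step by step (a_0 = 1):
  n = 1: D(1) = 1(1 + 5/6) = 11/6; numerator = -2(1) = -2; a_1 = (-2)/(11/6) = -12/11
  n = 2: D(2) = 2(2 + 5/6) = 17/3; numerator = -2(-12/11) = 24/11; a_2 = (24/11)/(17/3) = 72/187
  n = 3: D(3) = 3(3 + 5/6) = 23/2; numerator = -2(72/187) = -144/187; a_3 = (-144/187)/(23/2) = -288/4301

r = 4/3; a_0 = 1; a_1 = -12/11; a_2 = 72/187; a_3 = -288/4301


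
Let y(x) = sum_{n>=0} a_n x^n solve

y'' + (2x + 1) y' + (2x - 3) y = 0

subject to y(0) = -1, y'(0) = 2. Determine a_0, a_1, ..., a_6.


Ansatz: y(x) = sum_{n>=0} a_n x^n, so y'(x) = sum_{n>=1} n a_n x^(n-1) and y''(x) = sum_{n>=2} n(n-1) a_n x^(n-2).
Substitute into P(x) y'' + Q(x) y' + R(x) y = 0 with P(x) = 1, Q(x) = 2x + 1, R(x) = 2x - 3, and match powers of x.
Initial conditions: a_0 = -1, a_1 = 2.
Setting the coefficient of each power of x to zero and solving order by order (substituting the coefficients already found):
  x^0: 2 a_2 + a_1 - 3 a_0 = 0  ->  2 a_2 = -a_1 + 3 a_0 = -5  ->  a_2 = -5/2
  x^1: 6 a_3 + 2 a_2 - a_1 + 2 a_0 = 0  ->  6 a_3 = -2 a_2 + a_1 - 2 a_0 = 9  ->  a_3 = 3/2
  x^2: 12 a_4 + 3 a_3 + a_2 + 2 a_1 = 0  ->  12 a_4 = -3 a_3 - a_2 - 2 a_1 = -6  ->  a_4 = -1/2
  x^3: 20 a_5 + 4 a_4 + 3 a_3 + 2 a_2 = 0  ->  20 a_5 = -4 a_4 - 3 a_3 - 2 a_2 = 5/2  ->  a_5 = 1/8
  x^4: 30 a_6 + 5 a_5 + 5 a_4 + 2 a_3 = 0  ->  30 a_6 = -5 a_5 - 5 a_4 - 2 a_3 = -9/8  ->  a_6 = -3/80
Truncated series: y(x) = -1 + 2 x - (5/2) x^2 + (3/2) x^3 - (1/2) x^4 + (1/8) x^5 - (3/80) x^6 + O(x^7).

a_0 = -1; a_1 = 2; a_2 = -5/2; a_3 = 3/2; a_4 = -1/2; a_5 = 1/8; a_6 = -3/80


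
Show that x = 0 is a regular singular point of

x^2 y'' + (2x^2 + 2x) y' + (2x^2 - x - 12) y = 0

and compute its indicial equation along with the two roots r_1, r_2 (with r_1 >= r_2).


Divide by x^2 to reach normal form y'' + P_1(x) y' + P_2(x) y = 0 with P_1(x) = 2 + 2/x and P_2(x) = 2 - 1/x - 12/x^2.
x = 0 is a singular point because the y'-coefficient 2 + 2/x has a pole at x = 0 and the y-coefficient 2 - 1/x - 12/x^2 has a pole at x = 0.
It is a regular singular point because x P_1(x) = p(x) = 2x + 2 and x^2 P_2(x) = q(x) = 2x^2 - x - 12 are polynomials, hence analytic at x = 0.
p(0) = 2,  q(0) = -12.
Indicial equation: r(r-1) + p(0) r + q(0) = 0, i.e. r^2 + (p(0) - 1) r + q(0) = 0, i.e. r^2 + 1 r - 12 = 0.
Discriminant: (1)^2 - 4(-12) = 49, so r = (-1 ± 7)/2.
Solving: r_1 = 3, r_2 = -4.

indicial: r^2 + 1 r - 12 = 0; roots r_1 = 3, r_2 = -4


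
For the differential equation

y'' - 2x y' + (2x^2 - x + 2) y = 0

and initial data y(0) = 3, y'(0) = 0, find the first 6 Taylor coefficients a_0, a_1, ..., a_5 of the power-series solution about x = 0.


Ansatz: y(x) = sum_{n>=0} a_n x^n, so y'(x) = sum_{n>=1} n a_n x^(n-1) and y''(x) = sum_{n>=2} n(n-1) a_n x^(n-2).
Substitute into P(x) y'' + Q(x) y' + R(x) y = 0 with P(x) = 1, Q(x) = -2x, R(x) = 2x^2 - x + 2, and match powers of x.
Initial conditions: a_0 = 3, a_1 = 0.
Setting the coefficient of each power of x to zero and solving order by order (substituting the coefficients already found):
  x^0: 2 a_2 + 2 a_0 = 0  ->  2 a_2 = -2 a_0 = -6  ->  a_2 = -3
  x^1: 6 a_3 - a_0 = 0  ->  6 a_3 = a_0 = 3  ->  a_3 = 1/2
  x^2: 12 a_4 - 2 a_2 - a_1 + 2 a_0 = 0  ->  12 a_4 = 2 a_2 + a_1 - 2 a_0 = -12  ->  a_4 = -1
  x^3: 20 a_5 - 4 a_3 - a_2 + 2 a_1 = 0  ->  20 a_5 = 4 a_3 + a_2 - 2 a_1 = -1  ->  a_5 = -1/20
Truncated series: y(x) = 3 - 3 x^2 + (1/2) x^3 - x^4 - (1/20) x^5 + O(x^6).

a_0 = 3; a_1 = 0; a_2 = -3; a_3 = 1/2; a_4 = -1; a_5 = -1/20


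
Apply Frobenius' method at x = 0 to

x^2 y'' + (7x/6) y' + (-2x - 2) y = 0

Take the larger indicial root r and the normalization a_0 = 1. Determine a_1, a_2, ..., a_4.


Write in Frobenius form y'' + (p(x)/x) y' + (q(x)/x^2) y = 0:
  p(x) = 7/6,  q(x) = -2x - 2.
Indicial equation: r(r-1) + (7/6) r + (-2) = 0 -> roots r_1 = 4/3, r_2 = -3/2.
Take r = r_1 = 4/3. Let y(x) = x^r sum_{n>=0} a_n x^n with a_0 = 1.
Substitute y = x^r sum a_n x^n and match x^{r+n}. The recurrence is
  D(n) a_n - 2 a_{n-1} = 0,  where D(n) = (r+n)(r+n-1) + (7/6)(r+n) + (-2).
  a_n = 2 / D(n) * a_{n-1}.
Since the indicial polynomial factors as (r - r_1)(r - r_2), D(n) = (r_1 + n - r_1)(r_1 + n - r_2) = n(n + 17/6).
Evaluating step by step (a_0 = 1):
  n = 1: D(1) = 1(1 + 17/6) = 23/6; numerator = 2(1) = 2; a_1 = (2)/(23/6) = 12/23
  n = 2: D(2) = 2(2 + 17/6) = 29/3; numerator = 2(12/23) = 24/23; a_2 = (24/23)/(29/3) = 72/667
  n = 3: D(3) = 3(3 + 17/6) = 35/2; numerator = 2(72/667) = 144/667; a_3 = (144/667)/(35/2) = 288/23345
  n = 4: D(4) = 4(4 + 17/6) = 82/3; numerator = 2(288/23345) = 576/23345; a_4 = (576/23345)/(82/3) = 864/957145

r = 4/3; a_0 = 1; a_1 = 12/23; a_2 = 72/667; a_3 = 288/23345; a_4 = 864/957145


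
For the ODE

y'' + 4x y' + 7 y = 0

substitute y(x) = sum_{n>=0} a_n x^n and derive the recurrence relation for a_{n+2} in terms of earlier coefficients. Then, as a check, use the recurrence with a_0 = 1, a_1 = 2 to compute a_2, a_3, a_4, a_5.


Substitute y = sum_n a_n x^n.
y''(x) has coefficient (n+2)(n+1) a_{n+2} at x^n;
4 x y'(x) has coefficient 4 n a_n at x^n (shift);
7 y(x) has coefficient 7 a_n at x^n.
Matching x^n: (n+2)(n+1) a_{n+2} + (4n + 7) a_n = 0.
Thus a_{n+2} = (-4n - 7) / ((n+1)(n+2)) * a_n.

Check with a_0 = 1, a_1 = 2 (apply the recurrence for n = 0, 1, 2, 3): a_0 = 1, a_1 = 2, a_2 = -7/2, a_3 = -11/3, a_4 = 35/8, a_5 = 209/60.

a_(n+2) = (-4n - 7) / ((n+1)(n+2)) * a_n; check: a_0 = 1, a_1 = 2, a_2 = -7/2, a_3 = -11/3, a_4 = 35/8, a_5 = 209/60


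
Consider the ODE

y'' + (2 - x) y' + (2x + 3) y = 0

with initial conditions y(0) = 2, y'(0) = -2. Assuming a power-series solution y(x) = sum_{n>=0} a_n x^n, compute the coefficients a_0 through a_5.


Ansatz: y(x) = sum_{n>=0} a_n x^n, so y'(x) = sum_{n>=1} n a_n x^(n-1) and y''(x) = sum_{n>=2} n(n-1) a_n x^(n-2).
Substitute into P(x) y'' + Q(x) y' + R(x) y = 0 with P(x) = 1, Q(x) = 2 - x, R(x) = 2x + 3, and match powers of x.
Initial conditions: a_0 = 2, a_1 = -2.
Setting the coefficient of each power of x to zero and solving order by order (substituting the coefficients already found):
  x^0: 2 a_2 + 2 a_1 + 3 a_0 = 0  ->  2 a_2 = -2 a_1 - 3 a_0 = -2  ->  a_2 = -1
  x^1: 6 a_3 + 4 a_2 + 2 a_1 + 2 a_0 = 0  ->  6 a_3 = -4 a_2 - 2 a_1 - 2 a_0 = 4  ->  a_3 = 2/3
  x^2: 12 a_4 + 6 a_3 + a_2 + 2 a_1 = 0  ->  12 a_4 = -6 a_3 - a_2 - 2 a_1 = 1  ->  a_4 = 1/12
  x^3: 20 a_5 + 8 a_4 + 2 a_2 = 0  ->  20 a_5 = -8 a_4 - 2 a_2 = 4/3  ->  a_5 = 1/15
Truncated series: y(x) = 2 - 2 x - x^2 + (2/3) x^3 + (1/12) x^4 + (1/15) x^5 + O(x^6).

a_0 = 2; a_1 = -2; a_2 = -1; a_3 = 2/3; a_4 = 1/12; a_5 = 1/15


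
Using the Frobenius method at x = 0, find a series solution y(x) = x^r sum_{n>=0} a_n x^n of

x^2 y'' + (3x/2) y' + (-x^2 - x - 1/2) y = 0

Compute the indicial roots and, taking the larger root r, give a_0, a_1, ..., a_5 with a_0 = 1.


Write in Frobenius form y'' + (p(x)/x) y' + (q(x)/x^2) y = 0:
  p(x) = 3/2,  q(x) = -x^2 - x - 1/2.
Indicial equation: r(r-1) + (3/2) r + (-1/2) = 0 -> roots r_1 = 1/2, r_2 = -1.
Take r = r_1 = 1/2. Let y(x) = x^r sum_{n>=0} a_n x^n with a_0 = 1.
Substitute y = x^r sum a_n x^n and match x^{r+n}. The recurrence is
  D(n) a_n - 1 a_{n-1} - 1 a_{n-2} = 0,  where D(n) = (r+n)(r+n-1) + (3/2)(r+n) + (-1/2).
  a_n = [1 a_{n-1} + 1 a_{n-2}] / D(n).
Since the indicial polynomial factors as (r - r_1)(r - r_2), D(n) = (r_1 + n - r_1)(r_1 + n - r_2) = n(n + 3/2).
Evaluating step by step (a_0 = 1):
  n = 1: D(1) = 1(1 + 3/2) = 5/2; numerator = 1(1) = 1; a_1 = (1)/(5/2) = 2/5
  n = 2: D(2) = 2(2 + 3/2) = 7; numerator = 1(2/5) + 1(1) = 7/5; a_2 = (7/5)/(7) = 1/5
  n = 3: D(3) = 3(3 + 3/2) = 27/2; numerator = 1(1/5) + 1(2/5) = 3/5; a_3 = (3/5)/(27/2) = 2/45
  n = 4: D(4) = 4(4 + 3/2) = 22; numerator = 1(2/45) + 1(1/5) = 11/45; a_4 = (11/45)/(22) = 1/90
  n = 5: D(5) = 5(5 + 3/2) = 65/2; numerator = 1(1/90) + 1(2/45) = 1/18; a_5 = (1/18)/(65/2) = 1/585

r = 1/2; a_0 = 1; a_1 = 2/5; a_2 = 1/5; a_3 = 2/45; a_4 = 1/90; a_5 = 1/585


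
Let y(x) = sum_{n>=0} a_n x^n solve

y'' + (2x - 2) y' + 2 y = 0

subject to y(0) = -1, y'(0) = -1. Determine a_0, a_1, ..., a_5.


Ansatz: y(x) = sum_{n>=0} a_n x^n, so y'(x) = sum_{n>=1} n a_n x^(n-1) and y''(x) = sum_{n>=2} n(n-1) a_n x^(n-2).
Substitute into P(x) y'' + Q(x) y' + R(x) y = 0 with P(x) = 1, Q(x) = 2x - 2, R(x) = 2, and match powers of x.
Initial conditions: a_0 = -1, a_1 = -1.
Setting the coefficient of each power of x to zero and solving order by order (substituting the coefficients already found):
  x^0: 2 a_2 - 2 a_1 + 2 a_0 = 0  ->  2 a_2 = 2 a_1 - 2 a_0 = 0  ->  a_2 = 0
  x^1: 6 a_3 - 4 a_2 + 4 a_1 = 0  ->  6 a_3 = 4 a_2 - 4 a_1 = 4  ->  a_3 = 2/3
  x^2: 12 a_4 - 6 a_3 + 6 a_2 = 0  ->  12 a_4 = 6 a_3 - 6 a_2 = 4  ->  a_4 = 1/3
  x^3: 20 a_5 - 8 a_4 + 8 a_3 = 0  ->  20 a_5 = 8 a_4 - 8 a_3 = -8/3  ->  a_5 = -2/15
Truncated series: y(x) = -1 - x + (2/3) x^3 + (1/3) x^4 - (2/15) x^5 + O(x^6).

a_0 = -1; a_1 = -1; a_2 = 0; a_3 = 2/3; a_4 = 1/3; a_5 = -2/15


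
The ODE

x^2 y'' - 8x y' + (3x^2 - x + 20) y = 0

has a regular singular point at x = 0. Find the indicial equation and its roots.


Divide by x^2 to reach normal form y'' + P_1(x) y' + P_2(x) y = 0 with P_1(x) = -8/x and P_2(x) = 3 - 1/x + 20/x^2.
x = 0 is a singular point because the y'-coefficient -8/x has a pole at x = 0 and the y-coefficient 3 - 1/x + 20/x^2 has a pole at x = 0.
It is a regular singular point because x P_1(x) = p(x) = -8 and x^2 P_2(x) = q(x) = 3x^2 - x + 20 are polynomials, hence analytic at x = 0.
p(0) = -8,  q(0) = 20.
Indicial equation: r(r-1) + p(0) r + q(0) = 0, i.e. r^2 + (p(0) - 1) r + q(0) = 0, i.e. r^2 - 9 r + 20 = 0.
Discriminant: (-9)^2 - 4(20) = 1, so r = (9 ± 1)/2.
Solving: r_1 = 5, r_2 = 4.

indicial: r^2 - 9 r + 20 = 0; roots r_1 = 5, r_2 = 4


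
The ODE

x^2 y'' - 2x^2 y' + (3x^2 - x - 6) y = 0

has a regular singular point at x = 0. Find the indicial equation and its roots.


Divide by x^2 to reach normal form y'' + P_1(x) y' + P_2(x) y = 0 with P_1(x) = -2 and P_2(x) = 3 - 1/x - 6/x^2.
x = 0 is a singular point because the y-coefficient 3 - 1/x - 6/x^2 has a pole at x = 0.
It is a regular singular point because x P_1(x) = p(x) = -2x and x^2 P_2(x) = q(x) = 3x^2 - x - 6 are polynomials, hence analytic at x = 0.
p(0) = 0,  q(0) = -6.
Indicial equation: r(r-1) + p(0) r + q(0) = 0, i.e. r^2 + (p(0) - 1) r + q(0) = 0, i.e. r^2 - 1 r - 6 = 0.
Discriminant: (-1)^2 - 4(-6) = 25, so r = (1 ± 5)/2.
Solving: r_1 = 3, r_2 = -2.

indicial: r^2 - 1 r - 6 = 0; roots r_1 = 3, r_2 = -2


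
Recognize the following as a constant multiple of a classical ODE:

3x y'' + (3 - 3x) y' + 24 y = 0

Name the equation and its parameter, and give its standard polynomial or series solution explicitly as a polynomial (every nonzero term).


All three coefficients share the factor 3; dividing through by 3 gives  x y'' + (1 - x) y' + 8 y = 0.
This matches the Laguerre equation x y'' + (1 - x) y' + n y = 0 with n = 8; the polynomial solution is L_8(x).
With y = sum_k a_k x^k, matching x^k gives (k+1)k a_{k+1} + (k+1) a_{k+1} - k a_k + n a_k = 0, i.e. (k+1)^2 a_{k+1} = (k - n) a_k = (k - 8) a_k. The right side vanishes at k = 8, so the series terminates at degree 8.
Standard normalization L_n(0) = 1 gives a_0 = 1. Work upward with a_{k+1} = (k - 8) a_k / (k+1)^2:
  a_1 = (0 - 8)(1) / 1^2 = -8/1 = -8
  a_2 = (1 - 8)(-8) / 2^2 = 56/4 = 14
  a_3 = (2 - 8)(14) / 3^2 = -84/9 = -28/3
  a_4 = (3 - 8)(-28/3) / 4^2 = (140/3)/16 = 35/12
  a_5 = (4 - 8)(35/12) / 5^2 = (-35/3)/25 = -7/15
  a_6 = (5 - 8)(-7/15) / 6^2 = (7/5)/36 = 7/180
  a_7 = (6 - 8)(7/180) / 7^2 = (-7/90)/49 = -1/630
  a_8 = (7 - 8)(-1/630) / 8^2 = (1/630)/64 = 1/40320
Hence L_8(x) = x^8/40320 - x^7/630 + 7 x^6/180 - 7 x^5/15 + 35 x^4/12 - 28 x^3/3 + 14 x^2 - 8 x + 1.

L_8(x); series = x^8/40320 - x^7/630 + 7 x^6/180 - 7 x^5/15 + 35 x^4/12 - 28 x^3/3 + 14 x^2 - 8 x + 1


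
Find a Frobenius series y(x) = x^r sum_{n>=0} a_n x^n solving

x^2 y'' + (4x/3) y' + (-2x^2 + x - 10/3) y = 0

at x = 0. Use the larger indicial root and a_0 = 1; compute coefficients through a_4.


Write in Frobenius form y'' + (p(x)/x) y' + (q(x)/x^2) y = 0:
  p(x) = 4/3,  q(x) = -2x^2 + x - 10/3.
Indicial equation: r(r-1) + (4/3) r + (-10/3) = 0 -> roots r_1 = 5/3, r_2 = -2.
Take r = r_1 = 5/3. Let y(x) = x^r sum_{n>=0} a_n x^n with a_0 = 1.
Substitute y = x^r sum a_n x^n and match x^{r+n}. The recurrence is
  D(n) a_n + 1 a_{n-1} - 2 a_{n-2} = 0,  where D(n) = (r+n)(r+n-1) + (4/3)(r+n) + (-10/3).
  a_n = [-1 a_{n-1} + 2 a_{n-2}] / D(n).
Since the indicial polynomial factors as (r - r_1)(r - r_2), D(n) = (r_1 + n - r_1)(r_1 + n - r_2) = n(n + 11/3).
Evaluating step by step (a_0 = 1):
  n = 1: D(1) = 1(1 + 11/3) = 14/3; numerator = -1(1) = -1; a_1 = (-1)/(14/3) = -3/14
  n = 2: D(2) = 2(2 + 11/3) = 34/3; numerator = -1(-3/14) + 2(1) = 31/14; a_2 = (31/14)/(34/3) = 93/476
  n = 3: D(3) = 3(3 + 11/3) = 20; numerator = -1(93/476) + 2(-3/14) = -297/476; a_3 = (-297/476)/(20) = -297/9520
  n = 4: D(4) = 4(4 + 11/3) = 92/3; numerator = -1(-297/9520) + 2(93/476) = 4017/9520; a_4 = (4017/9520)/(92/3) = 12051/875840

r = 5/3; a_0 = 1; a_1 = -3/14; a_2 = 93/476; a_3 = -297/9520; a_4 = 12051/875840


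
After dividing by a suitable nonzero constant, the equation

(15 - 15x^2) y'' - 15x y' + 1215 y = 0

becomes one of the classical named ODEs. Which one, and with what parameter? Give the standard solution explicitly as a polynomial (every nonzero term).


All three coefficients share the factor 15; dividing through by 15 gives  (1 - x^2) y'' - x y' + 81 y = 0.
This matches the Chebyshev equation (1 - x^2) y'' - x y' + n^2 y = 0 (note the -x y' term, not -2x y') with n^2 = 81, so n = 9; the polynomial solution is T_9(x).
With y = sum_k a_k x^k, matching x^k gives (k+2)(k+1) a_{k+2} = (k^2 - n^2) a_k = (k - 9)(k + 9) a_k. The right side vanishes at k = 9, so the series with the parity of 9 terminates at degree 9.
Standard normalization: leading coefficient of T_n is 2^(n-1), so a_9 = 2^8 = 256. Work downward with a_k = (k+1)(k+2) a_{k+2} / ((k - 9)(k + 9)):
  a_7 = (8)(9)(256) / ((7 - 9)(7 + 9)) = 18432/(-32) = -576
  a_5 = (6)(7)(-576) / ((5 - 9)(5 + 9)) = -24192/(-56) = 432
  a_3 = (4)(5)(432) / ((3 - 9)(3 + 9)) = 8640/(-72) = -120
  a_1 = (2)(3)(-120) / ((1 - 9)(1 + 9)) = -720/(-80) = 9
Hence T_9(x) = 256 x^9 - 576 x^7 + 432 x^5 - 120 x^3 + 9 x.

T_9(x); series = 256 x^9 - 576 x^7 + 432 x^5 - 120 x^3 + 9 x


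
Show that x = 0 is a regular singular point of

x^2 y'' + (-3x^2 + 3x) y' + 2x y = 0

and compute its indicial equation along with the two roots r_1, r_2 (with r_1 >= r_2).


Divide by x^2 to reach normal form y'' + P_1(x) y' + P_2(x) y = 0 with P_1(x) = -3 + 3/x and P_2(x) = 2/x.
x = 0 is a singular point because the y'-coefficient -3 + 3/x has a pole at x = 0 and the y-coefficient 2/x has a pole at x = 0.
It is a regular singular point because x P_1(x) = p(x) = 3 - 3x and x^2 P_2(x) = q(x) = 2x are polynomials, hence analytic at x = 0.
p(0) = 3,  q(0) = 0.
Indicial equation: r(r-1) + p(0) r + q(0) = 0, i.e. r^2 + (p(0) - 1) r + q(0) = 0, i.e. r^2 + 2 r = 0.
Discriminant: (2)^2 - 4(0) = 4, so r = (-2 ± 2)/2.
Solving: r_1 = 0, r_2 = -2.

indicial: r^2 + 2 r = 0; roots r_1 = 0, r_2 = -2


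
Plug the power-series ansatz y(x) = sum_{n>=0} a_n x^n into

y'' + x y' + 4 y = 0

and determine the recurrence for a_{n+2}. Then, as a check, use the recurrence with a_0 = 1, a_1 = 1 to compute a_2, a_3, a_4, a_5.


Substitute y = sum_n a_n x^n.
y''(x) has coefficient (n+2)(n+1) a_{n+2} at x^n;
x y'(x) has coefficient n a_n at x^n (shift);
4 y(x) has coefficient 4 a_n at x^n.
Matching x^n: (n+2)(n+1) a_{n+2} + (n + 4) a_n = 0.
Thus a_{n+2} = (-n - 4) / ((n+1)(n+2)) * a_n.

Check with a_0 = 1, a_1 = 1 (apply the recurrence for n = 0, 1, 2, 3): a_0 = 1, a_1 = 1, a_2 = -2, a_3 = -5/6, a_4 = 1, a_5 = 7/24.

a_(n+2) = (-n - 4) / ((n+1)(n+2)) * a_n; check: a_0 = 1, a_1 = 1, a_2 = -2, a_3 = -5/6, a_4 = 1, a_5 = 7/24


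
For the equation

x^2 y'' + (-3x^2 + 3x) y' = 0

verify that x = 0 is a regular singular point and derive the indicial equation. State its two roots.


Divide by x^2 to reach normal form y'' + P_1(x) y' + P_2(x) y = 0 with P_1(x) = -3 + 3/x and P_2(x) = 0.
x = 0 is a singular point because the y'-coefficient -3 + 3/x has a pole at x = 0.
It is a regular singular point because x P_1(x) = p(x) = 3 - 3x and x^2 P_2(x) = q(x) = 0 are polynomials, hence analytic at x = 0.
p(0) = 3,  q(0) = 0.
Indicial equation: r(r-1) + p(0) r + q(0) = 0, i.e. r^2 + (p(0) - 1) r + q(0) = 0, i.e. r^2 + 2 r = 0.
Discriminant: (2)^2 - 4(0) = 4, so r = (-2 ± 2)/2.
Solving: r_1 = 0, r_2 = -2.

indicial: r^2 + 2 r = 0; roots r_1 = 0, r_2 = -2


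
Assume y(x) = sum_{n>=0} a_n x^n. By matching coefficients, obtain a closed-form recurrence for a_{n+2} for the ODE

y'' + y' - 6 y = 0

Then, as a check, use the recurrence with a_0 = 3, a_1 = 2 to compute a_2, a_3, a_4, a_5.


Substitute y = sum_n a_n x^n.
y''(x) has coefficient (n+2)(n+1) a_{n+2} at x^n;
y'(x) has coefficient (n+1) a_{n+1} at x^n;
-6 y(x) has coefficient -6 a_n at x^n.
Matching x^n: (n+2)(n+1) a_{n+2} + (n+1) a_{n+1} - 6 a_n = 0.
Thus a_{n+2} = [-(n+1) a_{n+1} + 6 a_n] / ((n+1)(n+2)).

Check with a_0 = 3, a_1 = 2 (apply the recurrence for n = 0, 1, 2, 3): a_0 = 3, a_1 = 2, a_2 = 8, a_3 = -2/3, a_4 = 25/6, a_5 = -31/30.

a_(n+2) = [-(n+1) a_(n+1) + 6 a_n] / ((n+1)(n+2)); check: a_0 = 3, a_1 = 2, a_2 = 8, a_3 = -2/3, a_4 = 25/6, a_5 = -31/30


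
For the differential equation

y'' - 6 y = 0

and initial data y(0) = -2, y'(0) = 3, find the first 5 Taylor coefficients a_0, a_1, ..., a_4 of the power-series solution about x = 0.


Ansatz: y(x) = sum_{n>=0} a_n x^n, so y'(x) = sum_{n>=1} n a_n x^(n-1) and y''(x) = sum_{n>=2} n(n-1) a_n x^(n-2).
Substitute into P(x) y'' + Q(x) y' + R(x) y = 0 with P(x) = 1, Q(x) = 0, R(x) = -6, and match powers of x.
Initial conditions: a_0 = -2, a_1 = 3.
Setting the coefficient of each power of x to zero and solving order by order (substituting the coefficients already found):
  x^0: 2 a_2 - 6 a_0 = 0  ->  2 a_2 = 6 a_0 = -12  ->  a_2 = -6
  x^1: 6 a_3 - 6 a_1 = 0  ->  6 a_3 = 6 a_1 = 18  ->  a_3 = 3
  x^2: 12 a_4 - 6 a_2 = 0  ->  12 a_4 = 6 a_2 = -36  ->  a_4 = -3
Truncated series: y(x) = -2 + 3 x - 6 x^2 + 3 x^3 - 3 x^4 + O(x^5).

a_0 = -2; a_1 = 3; a_2 = -6; a_3 = 3; a_4 = -3


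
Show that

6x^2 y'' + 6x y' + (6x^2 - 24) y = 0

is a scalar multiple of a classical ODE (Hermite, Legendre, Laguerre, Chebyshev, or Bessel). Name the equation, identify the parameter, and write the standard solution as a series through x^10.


All three coefficients share the factor 6; dividing through by 6 gives  x^2 y'' + x y' + (x^2 - 4) y = 0.
This matches the Bessel equation x^2 y'' + x y' + (x^2 - nu^2) y = 0 with nu^2 = 4, so nu = 2; the solution bounded at x = 0 is J_2(x).
Frobenius at x = 0: indicial roots ±nu; for r = nu the recurrence k(k + 2nu) c_k = -c_{k-2} gives the standard series J_nu(x) = sum_{k>=0} (-1)^k / (k! (k+nu)!) (x/2)^(2k+nu). Evaluate the first 5 terms:
  k = 0: (-1)^0 / (0! * 2! * 2^2) x^2 = 1/(1*2*4) x^2 = (1/8) x^2
  k = 1: (-1)^1 / (1! * 3! * 2^4) x^4 = -1/(1*6*16) x^4 = (-1/96) x^4
  k = 2: (-1)^2 / (2! * 4! * 2^6) x^6 = 1/(2*24*64) x^6 = (1/3072) x^6
  k = 3: (-1)^3 / (3! * 5! * 2^8) x^8 = -1/(6*120*256) x^8 = (-1/184320) x^8
  k = 4: (-1)^4 / (4! * 6! * 2^10) x^10 = 1/(24*720*1024) x^10 = (1/17694720) x^10
Hence J_2(x) = x^10/17694720 - x^8/184320 + x^6/3072 - x^4/96 + x^2/8 + ....

J_2(x); series = x^10/17694720 - x^8/184320 + x^6/3072 - x^4/96 + x^2/8


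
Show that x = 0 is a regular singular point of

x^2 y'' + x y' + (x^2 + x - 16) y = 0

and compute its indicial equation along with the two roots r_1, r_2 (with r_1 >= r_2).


Divide by x^2 to reach normal form y'' + P_1(x) y' + P_2(x) y = 0 with P_1(x) = 1/x and P_2(x) = 1 + 1/x - 16/x^2.
x = 0 is a singular point because the y'-coefficient 1/x has a pole at x = 0 and the y-coefficient 1 + 1/x - 16/x^2 has a pole at x = 0.
It is a regular singular point because x P_1(x) = p(x) = 1 and x^2 P_2(x) = q(x) = x^2 + x - 16 are polynomials, hence analytic at x = 0.
p(0) = 1,  q(0) = -16.
Indicial equation: r(r-1) + p(0) r + q(0) = 0, i.e. r^2 + (p(0) - 1) r + q(0) = 0, i.e. r^2 - 16 = 0.
Discriminant: (0)^2 - 4(-16) = 64, so r = (0 ± 8)/2.
Solving: r_1 = 4, r_2 = -4.

indicial: r^2 - 16 = 0; roots r_1 = 4, r_2 = -4


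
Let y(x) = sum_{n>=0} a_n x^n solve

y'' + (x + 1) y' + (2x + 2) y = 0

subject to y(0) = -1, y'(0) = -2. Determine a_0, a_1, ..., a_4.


Ansatz: y(x) = sum_{n>=0} a_n x^n, so y'(x) = sum_{n>=1} n a_n x^(n-1) and y''(x) = sum_{n>=2} n(n-1) a_n x^(n-2).
Substitute into P(x) y'' + Q(x) y' + R(x) y = 0 with P(x) = 1, Q(x) = x + 1, R(x) = 2x + 2, and match powers of x.
Initial conditions: a_0 = -1, a_1 = -2.
Setting the coefficient of each power of x to zero and solving order by order (substituting the coefficients already found):
  x^0: 2 a_2 + a_1 + 2 a_0 = 0  ->  2 a_2 = -a_1 - 2 a_0 = 4  ->  a_2 = 2
  x^1: 6 a_3 + 2 a_2 + 3 a_1 + 2 a_0 = 0  ->  6 a_3 = -2 a_2 - 3 a_1 - 2 a_0 = 4  ->  a_3 = 2/3
  x^2: 12 a_4 + 3 a_3 + 4 a_2 + 2 a_1 = 0  ->  12 a_4 = -3 a_3 - 4 a_2 - 2 a_1 = -6  ->  a_4 = -1/2
Truncated series: y(x) = -1 - 2 x + 2 x^2 + (2/3) x^3 - (1/2) x^4 + O(x^5).

a_0 = -1; a_1 = -2; a_2 = 2; a_3 = 2/3; a_4 = -1/2


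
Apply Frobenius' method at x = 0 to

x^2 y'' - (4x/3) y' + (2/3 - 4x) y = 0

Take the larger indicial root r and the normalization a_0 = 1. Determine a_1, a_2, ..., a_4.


Write in Frobenius form y'' + (p(x)/x) y' + (q(x)/x^2) y = 0:
  p(x) = -4/3,  q(x) = 2/3 - 4x.
Indicial equation: r(r-1) + (-4/3) r + (2/3) = 0 -> roots r_1 = 2, r_2 = 1/3.
Take r = r_1 = 2. Let y(x) = x^r sum_{n>=0} a_n x^n with a_0 = 1.
Substitute y = x^r sum a_n x^n and match x^{r+n}. The recurrence is
  D(n) a_n - 4 a_{n-1} = 0,  where D(n) = (r+n)(r+n-1) + (-4/3)(r+n) + (2/3).
  a_n = 4 / D(n) * a_{n-1}.
Since the indicial polynomial factors as (r - r_1)(r - r_2), D(n) = (r_1 + n - r_1)(r_1 + n - r_2) = n(n + 5/3).
Evaluating step by step (a_0 = 1):
  n = 1: D(1) = 1(1 + 5/3) = 8/3; numerator = 4(1) = 4; a_1 = (4)/(8/3) = 3/2
  n = 2: D(2) = 2(2 + 5/3) = 22/3; numerator = 4(3/2) = 6; a_2 = (6)/(22/3) = 9/11
  n = 3: D(3) = 3(3 + 5/3) = 14; numerator = 4(9/11) = 36/11; a_3 = (36/11)/(14) = 18/77
  n = 4: D(4) = 4(4 + 5/3) = 68/3; numerator = 4(18/77) = 72/77; a_4 = (72/77)/(68/3) = 54/1309

r = 2; a_0 = 1; a_1 = 3/2; a_2 = 9/11; a_3 = 18/77; a_4 = 54/1309


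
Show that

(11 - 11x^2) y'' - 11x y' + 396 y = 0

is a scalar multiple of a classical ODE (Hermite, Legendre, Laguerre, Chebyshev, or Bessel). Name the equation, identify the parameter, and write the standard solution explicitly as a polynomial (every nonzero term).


All three coefficients share the factor 11; dividing through by 11 gives  (1 - x^2) y'' - x y' + 36 y = 0.
This matches the Chebyshev equation (1 - x^2) y'' - x y' + n^2 y = 0 (note the -x y' term, not -2x y') with n^2 = 36, so n = 6; the polynomial solution is T_6(x).
With y = sum_k a_k x^k, matching x^k gives (k+2)(k+1) a_{k+2} = (k^2 - n^2) a_k = (k - 6)(k + 6) a_k. The right side vanishes at k = 6, so the series with the parity of 6 terminates at degree 6.
Standard normalization: leading coefficient of T_n is 2^(n-1), so a_6 = 2^5 = 32. Work downward with a_k = (k+1)(k+2) a_{k+2} / ((k - 6)(k + 6)):
  a_4 = (5)(6)(32) / ((4 - 6)(4 + 6)) = 960/(-20) = -48
  a_2 = (3)(4)(-48) / ((2 - 6)(2 + 6)) = -576/(-32) = 18
  a_0 = (1)(2)(18) / ((0 - 6)(0 + 6)) = 36/(-36) = -1
Hence T_6(x) = 32 x^6 - 48 x^4 + 18 x^2 - 1.

T_6(x); series = 32 x^6 - 48 x^4 + 18 x^2 - 1


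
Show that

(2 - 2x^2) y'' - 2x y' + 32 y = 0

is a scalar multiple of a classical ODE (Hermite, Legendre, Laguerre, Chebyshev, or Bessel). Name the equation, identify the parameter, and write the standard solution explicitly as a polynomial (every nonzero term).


All three coefficients share the factor 2; dividing through by 2 gives  (1 - x^2) y'' - x y' + 16 y = 0.
This matches the Chebyshev equation (1 - x^2) y'' - x y' + n^2 y = 0 (note the -x y' term, not -2x y') with n^2 = 16, so n = 4; the polynomial solution is T_4(x).
With y = sum_k a_k x^k, matching x^k gives (k+2)(k+1) a_{k+2} = (k^2 - n^2) a_k = (k - 4)(k + 4) a_k. The right side vanishes at k = 4, so the series with the parity of 4 terminates at degree 4.
Standard normalization: leading coefficient of T_n is 2^(n-1), so a_4 = 2^3 = 8. Work downward with a_k = (k+1)(k+2) a_{k+2} / ((k - 4)(k + 4)):
  a_2 = (3)(4)(8) / ((2 - 4)(2 + 4)) = 96/(-12) = -8
  a_0 = (1)(2)(-8) / ((0 - 4)(0 + 4)) = -16/(-16) = 1
Hence T_4(x) = 8 x^4 - 8 x^2 + 1.

T_4(x); series = 8 x^4 - 8 x^2 + 1


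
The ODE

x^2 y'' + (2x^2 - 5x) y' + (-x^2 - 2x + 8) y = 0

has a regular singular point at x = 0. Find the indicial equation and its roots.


Divide by x^2 to reach normal form y'' + P_1(x) y' + P_2(x) y = 0 with P_1(x) = 2 - 5/x and P_2(x) = -1 - 2/x + 8/x^2.
x = 0 is a singular point because the y'-coefficient 2 - 5/x has a pole at x = 0 and the y-coefficient -1 - 2/x + 8/x^2 has a pole at x = 0.
It is a regular singular point because x P_1(x) = p(x) = 2x - 5 and x^2 P_2(x) = q(x) = -x^2 - 2x + 8 are polynomials, hence analytic at x = 0.
p(0) = -5,  q(0) = 8.
Indicial equation: r(r-1) + p(0) r + q(0) = 0, i.e. r^2 + (p(0) - 1) r + q(0) = 0, i.e. r^2 - 6 r + 8 = 0.
Discriminant: (-6)^2 - 4(8) = 4, so r = (6 ± 2)/2.
Solving: r_1 = 4, r_2 = 2.

indicial: r^2 - 6 r + 8 = 0; roots r_1 = 4, r_2 = 2


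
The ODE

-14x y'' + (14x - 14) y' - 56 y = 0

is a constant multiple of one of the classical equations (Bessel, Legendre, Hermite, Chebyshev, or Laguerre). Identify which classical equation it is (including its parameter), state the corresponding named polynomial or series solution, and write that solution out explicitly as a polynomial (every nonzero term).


All three coefficients share the factor -14; dividing through by -14 gives  x y'' + (1 - x) y' + 4 y = 0.
This matches the Laguerre equation x y'' + (1 - x) y' + n y = 0 with n = 4; the polynomial solution is L_4(x).
With y = sum_k a_k x^k, matching x^k gives (k+1)k a_{k+1} + (k+1) a_{k+1} - k a_k + n a_k = 0, i.e. (k+1)^2 a_{k+1} = (k - n) a_k = (k - 4) a_k. The right side vanishes at k = 4, so the series terminates at degree 4.
Standard normalization L_n(0) = 1 gives a_0 = 1. Work upward with a_{k+1} = (k - 4) a_k / (k+1)^2:
  a_1 = (0 - 4)(1) / 1^2 = -4/1 = -4
  a_2 = (1 - 4)(-4) / 2^2 = 12/4 = 3
  a_3 = (2 - 4)(3) / 3^2 = -6/9 = -2/3
  a_4 = (3 - 4)(-2/3) / 4^2 = (2/3)/16 = 1/24
Hence L_4(x) = x^4/24 - 2 x^3/3 + 3 x^2 - 4 x + 1.

L_4(x); series = x^4/24 - 2 x^3/3 + 3 x^2 - 4 x + 1


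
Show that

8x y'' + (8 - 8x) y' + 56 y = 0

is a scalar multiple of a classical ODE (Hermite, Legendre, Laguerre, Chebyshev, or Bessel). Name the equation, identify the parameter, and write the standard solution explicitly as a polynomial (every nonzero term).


All three coefficients share the factor 8; dividing through by 8 gives  x y'' + (1 - x) y' + 7 y = 0.
This matches the Laguerre equation x y'' + (1 - x) y' + n y = 0 with n = 7; the polynomial solution is L_7(x).
With y = sum_k a_k x^k, matching x^k gives (k+1)k a_{k+1} + (k+1) a_{k+1} - k a_k + n a_k = 0, i.e. (k+1)^2 a_{k+1} = (k - n) a_k = (k - 7) a_k. The right side vanishes at k = 7, so the series terminates at degree 7.
Standard normalization L_n(0) = 1 gives a_0 = 1. Work upward with a_{k+1} = (k - 7) a_k / (k+1)^2:
  a_1 = (0 - 7)(1) / 1^2 = -7/1 = -7
  a_2 = (1 - 7)(-7) / 2^2 = 42/4 = 21/2
  a_3 = (2 - 7)(21/2) / 3^2 = (-105/2)/9 = -35/6
  a_4 = (3 - 7)(-35/6) / 4^2 = (70/3)/16 = 35/24
  a_5 = (4 - 7)(35/24) / 5^2 = (-35/8)/25 = -7/40
  a_6 = (5 - 7)(-7/40) / 6^2 = (7/20)/36 = 7/720
  a_7 = (6 - 7)(7/720) / 7^2 = (-7/720)/49 = -1/5040
Hence L_7(x) = -x^7/5040 + 7 x^6/720 - 7 x^5/40 + 35 x^4/24 - 35 x^3/6 + 21 x^2/2 - 7 x + 1.

L_7(x); series = -x^7/5040 + 7 x^6/720 - 7 x^5/40 + 35 x^4/24 - 35 x^3/6 + 21 x^2/2 - 7 x + 1


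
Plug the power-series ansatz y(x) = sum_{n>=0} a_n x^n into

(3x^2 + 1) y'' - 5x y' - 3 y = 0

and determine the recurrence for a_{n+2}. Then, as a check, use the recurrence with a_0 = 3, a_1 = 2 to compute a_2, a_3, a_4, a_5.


Substitute y = sum_n a_n x^n.
(1 + 3 x^2) y'' contributes (n+2)(n+1) a_{n+2} + 3 n(n-1) a_n at x^n.
-5 x y'(x) contributes -5 n a_n at x^n.
-3 y(x) contributes -3 a_n at x^n.
Matching x^n: (n+2)(n+1) a_{n+2} + (3 n(n-1) - 5 n - 3) a_n = 0.
Thus a_{n+2} = (-3 n(n-1) + 5 n + 3) / ((n+1)(n+2)) * a_n.

Check with a_0 = 3, a_1 = 2 (apply the recurrence for n = 0, 1, 2, 3): a_0 = 3, a_1 = 2, a_2 = 9/2, a_3 = 8/3, a_4 = 21/8, a_5 = 0.

a_(n+2) = (-3 n(n-1) + 5 n + 3) / ((n+1)(n+2)) * a_n; check: a_0 = 3, a_1 = 2, a_2 = 9/2, a_3 = 8/3, a_4 = 21/8, a_5 = 0


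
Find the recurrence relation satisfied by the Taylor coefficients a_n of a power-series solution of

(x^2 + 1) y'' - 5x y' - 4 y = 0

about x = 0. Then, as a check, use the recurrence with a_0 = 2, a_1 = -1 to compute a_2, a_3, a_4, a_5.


Substitute y = sum_n a_n x^n.
(1 + 1 x^2) y'' contributes (n+2)(n+1) a_{n+2} + n(n-1) a_n at x^n.
-5 x y'(x) contributes -5 n a_n at x^n.
-4 y(x) contributes -4 a_n at x^n.
Matching x^n: (n+2)(n+1) a_{n+2} + (n(n-1) - 5 n - 4) a_n = 0.
Thus a_{n+2} = (-n(n-1) + 5 n + 4) / ((n+1)(n+2)) * a_n.

Check with a_0 = 2, a_1 = -1 (apply the recurrence for n = 0, 1, 2, 3): a_0 = 2, a_1 = -1, a_2 = 4, a_3 = -3/2, a_4 = 4, a_5 = -39/40.

a_(n+2) = (-n(n-1) + 5 n + 4) / ((n+1)(n+2)) * a_n; check: a_0 = 2, a_1 = -1, a_2 = 4, a_3 = -3/2, a_4 = 4, a_5 = -39/40


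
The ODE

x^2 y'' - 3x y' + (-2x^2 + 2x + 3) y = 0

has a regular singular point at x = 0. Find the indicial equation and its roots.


Divide by x^2 to reach normal form y'' + P_1(x) y' + P_2(x) y = 0 with P_1(x) = -3/x and P_2(x) = -2 + 2/x + 3/x^2.
x = 0 is a singular point because the y'-coefficient -3/x has a pole at x = 0 and the y-coefficient -2 + 2/x + 3/x^2 has a pole at x = 0.
It is a regular singular point because x P_1(x) = p(x) = -3 and x^2 P_2(x) = q(x) = -2x^2 + 2x + 3 are polynomials, hence analytic at x = 0.
p(0) = -3,  q(0) = 3.
Indicial equation: r(r-1) + p(0) r + q(0) = 0, i.e. r^2 + (p(0) - 1) r + q(0) = 0, i.e. r^2 - 4 r + 3 = 0.
Discriminant: (-4)^2 - 4(3) = 4, so r = (4 ± 2)/2.
Solving: r_1 = 3, r_2 = 1.

indicial: r^2 - 4 r + 3 = 0; roots r_1 = 3, r_2 = 1


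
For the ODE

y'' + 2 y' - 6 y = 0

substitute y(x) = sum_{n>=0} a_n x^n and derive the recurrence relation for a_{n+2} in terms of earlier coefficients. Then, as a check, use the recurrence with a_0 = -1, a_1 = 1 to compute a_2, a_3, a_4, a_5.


Substitute y = sum_n a_n x^n.
y''(x) has coefficient (n+2)(n+1) a_{n+2} at x^n;
2 y'(x) has coefficient 2 (n+1) a_{n+1} at x^n;
-6 y(x) has coefficient -6 a_n at x^n.
Matching x^n: (n+2)(n+1) a_{n+2} + 2 (n+1) a_{n+1} - 6 a_n = 0.
Thus a_{n+2} = [-2 (n+1) a_{n+1} + 6 a_n] / ((n+1)(n+2)).

Check with a_0 = -1, a_1 = 1 (apply the recurrence for n = 0, 1, 2, 3): a_0 = -1, a_1 = 1, a_2 = -4, a_3 = 11/3, a_4 = -23/6, a_5 = 79/30.

a_(n+2) = [-2 (n+1) a_(n+1) + 6 a_n] / ((n+1)(n+2)); check: a_0 = -1, a_1 = 1, a_2 = -4, a_3 = 11/3, a_4 = -23/6, a_5 = 79/30


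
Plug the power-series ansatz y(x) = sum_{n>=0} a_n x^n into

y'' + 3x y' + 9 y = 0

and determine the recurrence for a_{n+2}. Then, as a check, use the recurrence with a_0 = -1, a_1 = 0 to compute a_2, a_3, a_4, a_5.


Substitute y = sum_n a_n x^n.
y''(x) has coefficient (n+2)(n+1) a_{n+2} at x^n;
3 x y'(x) has coefficient 3 n a_n at x^n (shift);
9 y(x) has coefficient 9 a_n at x^n.
Matching x^n: (n+2)(n+1) a_{n+2} + (3n + 9) a_n = 0.
Thus a_{n+2} = (-3n - 9) / ((n+1)(n+2)) * a_n.

Check with a_0 = -1, a_1 = 0 (apply the recurrence for n = 0, 1, 2, 3): a_0 = -1, a_1 = 0, a_2 = 9/2, a_3 = 0, a_4 = -45/8, a_5 = 0.

a_(n+2) = (-3n - 9) / ((n+1)(n+2)) * a_n; check: a_0 = -1, a_1 = 0, a_2 = 9/2, a_3 = 0, a_4 = -45/8, a_5 = 0


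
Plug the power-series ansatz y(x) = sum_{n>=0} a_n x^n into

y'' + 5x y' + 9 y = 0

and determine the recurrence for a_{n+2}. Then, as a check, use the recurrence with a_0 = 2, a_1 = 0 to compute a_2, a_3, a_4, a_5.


Substitute y = sum_n a_n x^n.
y''(x) has coefficient (n+2)(n+1) a_{n+2} at x^n;
5 x y'(x) has coefficient 5 n a_n at x^n (shift);
9 y(x) has coefficient 9 a_n at x^n.
Matching x^n: (n+2)(n+1) a_{n+2} + (5n + 9) a_n = 0.
Thus a_{n+2} = (-5n - 9) / ((n+1)(n+2)) * a_n.

Check with a_0 = 2, a_1 = 0 (apply the recurrence for n = 0, 1, 2, 3): a_0 = 2, a_1 = 0, a_2 = -9, a_3 = 0, a_4 = 57/4, a_5 = 0.

a_(n+2) = (-5n - 9) / ((n+1)(n+2)) * a_n; check: a_0 = 2, a_1 = 0, a_2 = -9, a_3 = 0, a_4 = 57/4, a_5 = 0


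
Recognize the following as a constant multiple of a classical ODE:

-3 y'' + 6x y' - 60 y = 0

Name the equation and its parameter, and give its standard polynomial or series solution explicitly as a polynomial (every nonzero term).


All three coefficients share the factor -3; dividing through by -3 gives  y'' - 2x y' + 20 y = 0.
This matches the Hermite equation y'' - 2x y' + 2n y = 0 with 2n = 20, so n = 10; the polynomial solution is H_10(x).
With y = sum_k a_k x^k, matching x^k gives (k+2)(k+1) a_{k+2} = 2(k - n) a_k = 2(k - 10) a_k. The right side vanishes at k = 10, so the series with the parity of 10 terminates at degree 10.
Standard normalization: leading coefficient of H_n is 2^n, so a_10 = 2^10 = 1024. Work downward with a_k = (k+1)(k+2) a_{k+2} / (2(k - n)):
  a_8 = (9)(10)(1024) / (2(8 - 10)) = 92160/(-4) = -23040
  a_6 = (7)(8)(-23040) / (2(6 - 10)) = -1290240/(-8) = 161280
  a_4 = (5)(6)(161280) / (2(4 - 10)) = 4838400/(-12) = -403200
  a_2 = (3)(4)(-403200) / (2(2 - 10)) = -4838400/(-16) = 302400
  a_0 = (1)(2)(302400) / (2(0 - 10)) = 604800/(-20) = -30240
Hence H_10(x) = 1024 x^10 - 23040 x^8 + 161280 x^6 - 403200 x^4 + 302400 x^2 - 30240.

H_10(x); series = 1024 x^10 - 23040 x^8 + 161280 x^6 - 403200 x^4 + 302400 x^2 - 30240


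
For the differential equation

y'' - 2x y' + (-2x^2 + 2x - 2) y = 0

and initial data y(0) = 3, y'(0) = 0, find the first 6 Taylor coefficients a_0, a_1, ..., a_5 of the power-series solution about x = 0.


Ansatz: y(x) = sum_{n>=0} a_n x^n, so y'(x) = sum_{n>=1} n a_n x^(n-1) and y''(x) = sum_{n>=2} n(n-1) a_n x^(n-2).
Substitute into P(x) y'' + Q(x) y' + R(x) y = 0 with P(x) = 1, Q(x) = -2x, R(x) = -2x^2 + 2x - 2, and match powers of x.
Initial conditions: a_0 = 3, a_1 = 0.
Setting the coefficient of each power of x to zero and solving order by order (substituting the coefficients already found):
  x^0: 2 a_2 - 2 a_0 = 0  ->  2 a_2 = 2 a_0 = 6  ->  a_2 = 3
  x^1: 6 a_3 - 4 a_1 + 2 a_0 = 0  ->  6 a_3 = 4 a_1 - 2 a_0 = -6  ->  a_3 = -1
  x^2: 12 a_4 - 6 a_2 + 2 a_1 - 2 a_0 = 0  ->  12 a_4 = 6 a_2 - 2 a_1 + 2 a_0 = 24  ->  a_4 = 2
  x^3: 20 a_5 - 8 a_3 + 2 a_2 - 2 a_1 = 0  ->  20 a_5 = 8 a_3 - 2 a_2 + 2 a_1 = -14  ->  a_5 = -7/10
Truncated series: y(x) = 3 + 3 x^2 - x^3 + 2 x^4 - (7/10) x^5 + O(x^6).

a_0 = 3; a_1 = 0; a_2 = 3; a_3 = -1; a_4 = 2; a_5 = -7/10


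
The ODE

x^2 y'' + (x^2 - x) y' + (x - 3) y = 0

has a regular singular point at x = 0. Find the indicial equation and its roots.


Divide by x^2 to reach normal form y'' + P_1(x) y' + P_2(x) y = 0 with P_1(x) = 1 - 1/x and P_2(x) = 1/x - 3/x^2.
x = 0 is a singular point because the y'-coefficient 1 - 1/x has a pole at x = 0 and the y-coefficient 1/x - 3/x^2 has a pole at x = 0.
It is a regular singular point because x P_1(x) = p(x) = x - 1 and x^2 P_2(x) = q(x) = x - 3 are polynomials, hence analytic at x = 0.
p(0) = -1,  q(0) = -3.
Indicial equation: r(r-1) + p(0) r + q(0) = 0, i.e. r^2 + (p(0) - 1) r + q(0) = 0, i.e. r^2 - 2 r - 3 = 0.
Discriminant: (-2)^2 - 4(-3) = 16, so r = (2 ± 4)/2.
Solving: r_1 = 3, r_2 = -1.

indicial: r^2 - 2 r - 3 = 0; roots r_1 = 3, r_2 = -1


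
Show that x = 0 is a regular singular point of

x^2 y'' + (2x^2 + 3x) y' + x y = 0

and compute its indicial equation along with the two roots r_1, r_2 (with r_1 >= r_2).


Divide by x^2 to reach normal form y'' + P_1(x) y' + P_2(x) y = 0 with P_1(x) = 2 + 3/x and P_2(x) = 1/x.
x = 0 is a singular point because the y'-coefficient 2 + 3/x has a pole at x = 0 and the y-coefficient 1/x has a pole at x = 0.
It is a regular singular point because x P_1(x) = p(x) = 2x + 3 and x^2 P_2(x) = q(x) = x are polynomials, hence analytic at x = 0.
p(0) = 3,  q(0) = 0.
Indicial equation: r(r-1) + p(0) r + q(0) = 0, i.e. r^2 + (p(0) - 1) r + q(0) = 0, i.e. r^2 + 2 r = 0.
Discriminant: (2)^2 - 4(0) = 4, so r = (-2 ± 2)/2.
Solving: r_1 = 0, r_2 = -2.

indicial: r^2 + 2 r = 0; roots r_1 = 0, r_2 = -2


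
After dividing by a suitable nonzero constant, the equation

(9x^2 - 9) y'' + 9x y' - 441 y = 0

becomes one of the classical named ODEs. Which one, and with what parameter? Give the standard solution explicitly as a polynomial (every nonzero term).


All three coefficients share the factor -9; dividing through by -9 gives  (1 - x^2) y'' - x y' + 49 y = 0.
This matches the Chebyshev equation (1 - x^2) y'' - x y' + n^2 y = 0 (note the -x y' term, not -2x y') with n^2 = 49, so n = 7; the polynomial solution is T_7(x).
With y = sum_k a_k x^k, matching x^k gives (k+2)(k+1) a_{k+2} = (k^2 - n^2) a_k = (k - 7)(k + 7) a_k. The right side vanishes at k = 7, so the series with the parity of 7 terminates at degree 7.
Standard normalization: leading coefficient of T_n is 2^(n-1), so a_7 = 2^6 = 64. Work downward with a_k = (k+1)(k+2) a_{k+2} / ((k - 7)(k + 7)):
  a_5 = (6)(7)(64) / ((5 - 7)(5 + 7)) = 2688/(-24) = -112
  a_3 = (4)(5)(-112) / ((3 - 7)(3 + 7)) = -2240/(-40) = 56
  a_1 = (2)(3)(56) / ((1 - 7)(1 + 7)) = 336/(-48) = -7
Hence T_7(x) = 64 x^7 - 112 x^5 + 56 x^3 - 7 x.

T_7(x); series = 64 x^7 - 112 x^5 + 56 x^3 - 7 x


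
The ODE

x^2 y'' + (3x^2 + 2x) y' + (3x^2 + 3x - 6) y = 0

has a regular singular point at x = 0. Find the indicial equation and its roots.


Divide by x^2 to reach normal form y'' + P_1(x) y' + P_2(x) y = 0 with P_1(x) = 3 + 2/x and P_2(x) = 3 + 3/x - 6/x^2.
x = 0 is a singular point because the y'-coefficient 3 + 2/x has a pole at x = 0 and the y-coefficient 3 + 3/x - 6/x^2 has a pole at x = 0.
It is a regular singular point because x P_1(x) = p(x) = 3x + 2 and x^2 P_2(x) = q(x) = 3x^2 + 3x - 6 are polynomials, hence analytic at x = 0.
p(0) = 2,  q(0) = -6.
Indicial equation: r(r-1) + p(0) r + q(0) = 0, i.e. r^2 + (p(0) - 1) r + q(0) = 0, i.e. r^2 + 1 r - 6 = 0.
Discriminant: (1)^2 - 4(-6) = 25, so r = (-1 ± 5)/2.
Solving: r_1 = 2, r_2 = -3.

indicial: r^2 + 1 r - 6 = 0; roots r_1 = 2, r_2 = -3


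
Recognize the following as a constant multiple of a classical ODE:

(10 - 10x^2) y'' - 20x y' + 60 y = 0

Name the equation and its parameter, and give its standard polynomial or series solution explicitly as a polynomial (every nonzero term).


All three coefficients share the factor 10; dividing through by 10 gives  (1 - x^2) y'' - 2x y' + 6 y = 0.
This matches the Legendre equation (1 - x^2) y'' - 2x y' + n(n+1) y = 0 (note the -2x y' term) with n(n+1) = 6, so n = 2; the polynomial solution is P_2(x).
With y = sum_k a_k x^k, matching x^k gives (k+2)(k+1) a_{k+2} = [k(k+1) - n(n+1)] a_k = (k - 2)(k + 3) a_k. The right side vanishes at k = 2, so the series with the parity of 2 terminates at degree 2.
Standard normalization (P_n(1) = 1): leading coefficient (2n)!/(2^n (n!)^2) = 24/(4*4) = 3/2, so a_2 = 3/2. Work downward with a_k = (k+1)(k+2) a_{k+2} / ((k - 2)(k + 3)):
  a_0 = (1)(2)(3/2) / ((0 - 2)(0 + 3)) = 3/(-6) = -1/2
Hence P_2(x) = 3 x^2/2 - 1/2.

P_2(x); series = 3 x^2/2 - 1/2


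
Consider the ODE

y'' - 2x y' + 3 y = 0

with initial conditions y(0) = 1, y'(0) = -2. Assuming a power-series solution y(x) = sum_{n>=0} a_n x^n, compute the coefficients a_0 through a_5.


Ansatz: y(x) = sum_{n>=0} a_n x^n, so y'(x) = sum_{n>=1} n a_n x^(n-1) and y''(x) = sum_{n>=2} n(n-1) a_n x^(n-2).
Substitute into P(x) y'' + Q(x) y' + R(x) y = 0 with P(x) = 1, Q(x) = -2x, R(x) = 3, and match powers of x.
Initial conditions: a_0 = 1, a_1 = -2.
Setting the coefficient of each power of x to zero and solving order by order (substituting the coefficients already found):
  x^0: 2 a_2 + 3 a_0 = 0  ->  2 a_2 = -3 a_0 = -3  ->  a_2 = -3/2
  x^1: 6 a_3 + a_1 = 0  ->  6 a_3 = -a_1 = 2  ->  a_3 = 1/3
  x^2: 12 a_4 - a_2 = 0  ->  12 a_4 = a_2 = -3/2  ->  a_4 = -1/8
  x^3: 20 a_5 - 3 a_3 = 0  ->  20 a_5 = 3 a_3 = 1  ->  a_5 = 1/20
Truncated series: y(x) = 1 - 2 x - (3/2) x^2 + (1/3) x^3 - (1/8) x^4 + (1/20) x^5 + O(x^6).

a_0 = 1; a_1 = -2; a_2 = -3/2; a_3 = 1/3; a_4 = -1/8; a_5 = 1/20
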